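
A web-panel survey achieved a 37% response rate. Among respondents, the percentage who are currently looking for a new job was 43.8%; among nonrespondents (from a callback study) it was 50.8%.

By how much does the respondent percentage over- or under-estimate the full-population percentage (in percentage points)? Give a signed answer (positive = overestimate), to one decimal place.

-4.4 percentage points

Nonresponse fraction = 1 − 0.37 = 0.63.
Bias = (nonresponse fraction) × (respondent percentage − nonrespondent percentage)
     = 0.63 × (43.8 − 50.8) = 0.63 × -7 = -4.41.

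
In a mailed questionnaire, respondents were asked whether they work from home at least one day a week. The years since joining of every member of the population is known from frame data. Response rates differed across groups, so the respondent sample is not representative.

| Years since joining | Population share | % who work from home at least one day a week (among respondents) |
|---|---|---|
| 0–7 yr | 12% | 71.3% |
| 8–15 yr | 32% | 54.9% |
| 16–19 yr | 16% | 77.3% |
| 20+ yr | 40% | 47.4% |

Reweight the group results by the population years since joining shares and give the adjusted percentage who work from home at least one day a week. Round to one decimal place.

Weight each group's respondent value by its population share:
  0–7 yr: 0.12 × 71.3 = 8.556
  8–15 yr: 0.32 × 54.9 = 17.568
  16–19 yr: 0.16 × 77.3 = 12.368
  20+ yr: 0.4 × 47.4 = 18.96
Post-stratified estimate = 57.452 → 57.5%.

57.5%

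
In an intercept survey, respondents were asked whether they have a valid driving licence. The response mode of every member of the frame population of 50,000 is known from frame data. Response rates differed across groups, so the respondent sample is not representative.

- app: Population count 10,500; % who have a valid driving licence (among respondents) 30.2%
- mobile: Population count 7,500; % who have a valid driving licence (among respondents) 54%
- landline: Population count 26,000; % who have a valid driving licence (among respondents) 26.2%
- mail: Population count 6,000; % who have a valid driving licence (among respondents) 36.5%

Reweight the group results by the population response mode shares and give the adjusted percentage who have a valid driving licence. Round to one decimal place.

32.4%

Reweight to the known response mode distribution:
  app: (10,500/50,000) × 30.2 = 6.342
  mobile: (7,500/50,000) × 54 = 8.1
  landline: (26,000/50,000) × 26.2 = 13.624
  mail: (6,000/50,000) × 36.5 = 4.38
Post-stratified estimate = 32.446 → 32.4%.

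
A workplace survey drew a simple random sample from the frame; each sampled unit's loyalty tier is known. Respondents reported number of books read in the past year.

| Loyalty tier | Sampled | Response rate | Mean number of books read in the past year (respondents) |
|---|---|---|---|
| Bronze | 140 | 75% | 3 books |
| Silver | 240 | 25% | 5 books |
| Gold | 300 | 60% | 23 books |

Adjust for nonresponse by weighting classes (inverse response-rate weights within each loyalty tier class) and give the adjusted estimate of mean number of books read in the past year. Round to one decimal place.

12.5

Weighting each respondent by the inverse class response rate inflates each class back to its sampled size, so the class weight is n_sampled:
  Bronze: 140 × 3 = 420
  Silver: 240 × 5 = 1200
  Gold: 300 × 23 = 6900
Adjusted estimate = 8520 / 680 = 12.5294 → 12.5.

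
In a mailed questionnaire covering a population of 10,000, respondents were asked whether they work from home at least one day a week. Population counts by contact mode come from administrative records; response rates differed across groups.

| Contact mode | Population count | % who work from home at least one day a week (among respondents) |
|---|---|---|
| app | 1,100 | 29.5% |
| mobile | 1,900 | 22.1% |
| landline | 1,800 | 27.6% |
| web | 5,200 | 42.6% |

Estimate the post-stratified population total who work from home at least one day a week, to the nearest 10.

3,460

Estimated count per cell = population count × respondent percentage:
  app: 1,100 × 29.5% = 324.5
  mobile: 1,900 × 22.1% = 419.9
  landline: 1,800 × 27.6% = 496.8
  web: 5,200 × 42.6% = 2215.2
Estimated total = 3456.4 → 3,460.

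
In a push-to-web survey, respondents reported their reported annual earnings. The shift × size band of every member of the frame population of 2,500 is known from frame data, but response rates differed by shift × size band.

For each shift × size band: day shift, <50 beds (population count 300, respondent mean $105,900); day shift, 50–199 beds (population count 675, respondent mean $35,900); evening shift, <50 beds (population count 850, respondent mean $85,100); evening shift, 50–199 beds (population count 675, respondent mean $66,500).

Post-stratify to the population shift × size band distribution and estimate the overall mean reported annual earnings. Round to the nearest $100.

Post-stratification weights by population share, not respondent share:
  day shift, <50 beds: (300/2,500) × 105,900 = 12,708
  day shift, 50–199 beds: (675/2,500) × 35,900 = 9693
  evening shift, <50 beds: (850/2,500) × 85,100 = 28,934
  evening shift, 50–199 beds: (675/2,500) × 66,500 = 17,955
Post-stratified estimate = 69,290 → $69,300.

$69,300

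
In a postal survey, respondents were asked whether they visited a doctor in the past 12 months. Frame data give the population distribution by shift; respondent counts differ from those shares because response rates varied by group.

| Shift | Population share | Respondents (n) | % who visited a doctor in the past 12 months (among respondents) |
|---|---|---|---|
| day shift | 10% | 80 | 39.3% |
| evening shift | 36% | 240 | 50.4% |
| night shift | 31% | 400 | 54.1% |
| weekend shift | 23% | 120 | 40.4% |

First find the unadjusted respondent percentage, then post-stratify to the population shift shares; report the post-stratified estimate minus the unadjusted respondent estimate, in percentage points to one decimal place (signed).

Without adjustment, the pooled respondent share is:
  (80/840)×39.3 + (240/840)×50.4 + (400/840)×54.1 + (120/840)×40.4 = 49.6762%
Post-stratified estimate weights by population shares:
  0.1×39.3 + 0.36×50.4 + 0.31×54.1 + 0.23×40.4 = 48.137%
Difference = 48.137 − 49.6762 = -1.5392 pp.

-1.5 percentage points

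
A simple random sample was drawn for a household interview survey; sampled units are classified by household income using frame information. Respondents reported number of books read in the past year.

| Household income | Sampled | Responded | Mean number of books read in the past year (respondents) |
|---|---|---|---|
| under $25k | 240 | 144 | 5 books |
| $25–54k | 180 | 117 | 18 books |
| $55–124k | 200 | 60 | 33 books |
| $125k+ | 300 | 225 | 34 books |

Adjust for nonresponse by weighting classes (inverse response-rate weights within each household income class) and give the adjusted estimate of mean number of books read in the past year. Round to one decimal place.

23.1

Class response rates: under $25k 144/240 = 60%, $25–54k 117/180 = 65%, $55–124k 60/200 = 30%, $125k+ 225/300 = 75%.
With weight = n_sampled/n_responded per class, the weighted class total is n_sampled:
  under $25k: 240 × 5 = 1200
  $25–54k: 180 × 18 = 3240
  $55–124k: 200 × 33 = 6600
  $125k+: 300 × 34 = 10,200
Adjusted estimate = 21,240 / 920 = 23.087 → 23.1.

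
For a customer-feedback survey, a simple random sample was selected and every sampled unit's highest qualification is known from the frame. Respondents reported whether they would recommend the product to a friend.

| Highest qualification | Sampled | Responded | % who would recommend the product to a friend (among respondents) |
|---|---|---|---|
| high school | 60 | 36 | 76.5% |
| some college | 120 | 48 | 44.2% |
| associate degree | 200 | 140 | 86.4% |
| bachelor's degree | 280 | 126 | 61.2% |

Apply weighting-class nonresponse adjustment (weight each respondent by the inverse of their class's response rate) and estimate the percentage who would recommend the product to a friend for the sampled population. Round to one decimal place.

67.1%

Response rates by class: high school 36/60 = 60%, some college 48/120 = 40%, associate degree 140/200 = 70%, bachelor's degree 126/280 = 45%.
With weight = n_sampled/n_responded per class, the weighted class total is n_sampled:
  high school: 60 × 76.5 = 4590
  some college: 120 × 44.2 = 5304
  associate degree: 200 × 86.4 = 17,280
  bachelor's degree: 280 × 61.2 = 17,136
Adjusted estimate = 44,310 / 660 = 67.1364 → 67.1%.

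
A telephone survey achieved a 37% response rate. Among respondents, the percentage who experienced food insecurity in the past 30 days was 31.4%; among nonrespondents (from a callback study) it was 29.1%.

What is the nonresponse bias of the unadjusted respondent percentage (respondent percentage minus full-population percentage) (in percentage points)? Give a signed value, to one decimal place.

Nonresponse fraction = 1 − 0.37 = 0.63.
Bias = (nonresponse fraction) × (respondent percentage − nonrespondent percentage)
     = 0.63 × (31.4 − 29.1) = 0.63 × 2.3 = 1.449.

+1.4 percentage points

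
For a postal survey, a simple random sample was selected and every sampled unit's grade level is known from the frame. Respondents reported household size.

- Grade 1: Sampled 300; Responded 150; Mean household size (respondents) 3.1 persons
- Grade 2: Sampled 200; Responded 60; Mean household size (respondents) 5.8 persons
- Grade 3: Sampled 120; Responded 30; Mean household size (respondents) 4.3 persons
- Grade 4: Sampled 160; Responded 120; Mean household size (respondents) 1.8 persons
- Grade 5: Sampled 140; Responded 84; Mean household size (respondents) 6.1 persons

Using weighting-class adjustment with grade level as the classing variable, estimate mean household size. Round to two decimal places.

4.07

Class response rates: Grade 1 150/300 = 50%, Grade 2 60/200 = 30%, Grade 3 30/120 = 25%, Grade 4 120/160 = 75%, Grade 5 84/140 = 60%.
Inverse-response-rate weighting restores each class to its sampled count, so class totals weight by n_sampled:
  Grade 1: 300 × 3.1 = 930
  Grade 2: 200 × 5.8 = 1160
  Grade 3: 120 × 4.3 = 516
  Grade 4: 160 × 1.8 = 288
  Grade 5: 140 × 6.1 = 854
Adjusted estimate = 3748 / 920 = 4.07391 → 4.07.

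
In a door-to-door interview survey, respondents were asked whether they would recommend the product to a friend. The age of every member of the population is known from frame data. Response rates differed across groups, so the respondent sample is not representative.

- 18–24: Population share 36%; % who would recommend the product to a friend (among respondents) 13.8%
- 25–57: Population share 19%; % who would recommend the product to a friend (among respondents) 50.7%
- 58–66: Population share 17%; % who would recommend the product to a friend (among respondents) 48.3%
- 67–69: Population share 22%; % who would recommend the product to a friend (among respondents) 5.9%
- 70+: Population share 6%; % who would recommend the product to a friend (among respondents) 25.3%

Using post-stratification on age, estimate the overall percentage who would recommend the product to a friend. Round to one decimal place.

25.6%

Weight each group's respondent value by its population share:
  18–24: 0.36 × 13.8 = 4.968
  25–57: 0.19 × 50.7 = 9.633
  58–66: 0.17 × 48.3 = 8.211
  67–69: 0.22 × 5.9 = 1.298
  70+: 0.06 × 25.3 = 1.518
Post-stratified estimate = 25.628 → 25.6%.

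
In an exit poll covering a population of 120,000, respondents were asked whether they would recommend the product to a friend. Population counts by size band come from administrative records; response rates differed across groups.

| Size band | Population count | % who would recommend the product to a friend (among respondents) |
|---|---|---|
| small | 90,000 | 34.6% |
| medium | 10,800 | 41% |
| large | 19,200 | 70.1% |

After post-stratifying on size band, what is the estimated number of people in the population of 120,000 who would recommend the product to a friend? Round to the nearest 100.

Apply each group's respondent rate to its population count:
  small: 90,000 × 34.6% = 31,140
  medium: 10,800 × 41% = 4428
  large: 19,200 × 70.1% = 13459.2
Estimated total = 49027.2 → 49,000.

49,000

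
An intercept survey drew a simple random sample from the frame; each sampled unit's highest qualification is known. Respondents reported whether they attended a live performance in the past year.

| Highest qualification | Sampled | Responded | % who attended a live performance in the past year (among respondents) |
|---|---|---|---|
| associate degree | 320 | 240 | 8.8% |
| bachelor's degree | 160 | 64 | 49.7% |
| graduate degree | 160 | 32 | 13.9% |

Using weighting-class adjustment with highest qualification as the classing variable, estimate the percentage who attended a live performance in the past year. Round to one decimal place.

Class response rates: associate degree 240/320 = 75%, bachelor's degree 64/160 = 40%, graduate degree 32/160 = 20%.
Weighting each respondent by the inverse class response rate inflates each class back to its sampled size, so the class weight is n_sampled:
  associate degree: 320 × 8.8 = 2816
  bachelor's degree: 160 × 49.7 = 7952
  graduate degree: 160 × 13.9 = 2224
Adjusted estimate = 12,992 / 640 = 20.3 → 20.3%.

20.3%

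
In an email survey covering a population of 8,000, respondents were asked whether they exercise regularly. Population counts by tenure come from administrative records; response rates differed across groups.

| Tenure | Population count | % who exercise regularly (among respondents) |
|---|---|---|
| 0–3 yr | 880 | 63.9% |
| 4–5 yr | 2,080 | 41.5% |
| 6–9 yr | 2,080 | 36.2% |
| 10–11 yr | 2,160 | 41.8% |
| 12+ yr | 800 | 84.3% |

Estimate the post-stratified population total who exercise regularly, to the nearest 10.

3,760

Apply each group's respondent rate to its population count:
  0–3 yr: 880 × 63.9% = 562.32
  4–5 yr: 2,080 × 41.5% = 863.2
  6–9 yr: 2,080 × 36.2% = 752.96
  10–11 yr: 2,160 × 41.8% = 902.88
  12+ yr: 800 × 84.3% = 674.4
Estimated total = 3755.76 → 3,760.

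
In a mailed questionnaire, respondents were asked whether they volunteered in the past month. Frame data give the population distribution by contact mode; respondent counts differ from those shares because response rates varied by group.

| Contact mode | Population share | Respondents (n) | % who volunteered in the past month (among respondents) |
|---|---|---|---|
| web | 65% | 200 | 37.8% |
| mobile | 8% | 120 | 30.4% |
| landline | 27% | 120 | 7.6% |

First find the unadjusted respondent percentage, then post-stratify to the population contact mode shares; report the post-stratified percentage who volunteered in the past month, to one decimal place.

29.1%

Without adjustment, the pooled respondent share is:
  (200/440)×37.8 + (120/440)×30.4 + (120/440)×7.6 = 27.5455%
Post-stratified estimate weights by population shares:
  0.65×37.8 + 0.08×30.4 + 0.27×7.6 = 29.054%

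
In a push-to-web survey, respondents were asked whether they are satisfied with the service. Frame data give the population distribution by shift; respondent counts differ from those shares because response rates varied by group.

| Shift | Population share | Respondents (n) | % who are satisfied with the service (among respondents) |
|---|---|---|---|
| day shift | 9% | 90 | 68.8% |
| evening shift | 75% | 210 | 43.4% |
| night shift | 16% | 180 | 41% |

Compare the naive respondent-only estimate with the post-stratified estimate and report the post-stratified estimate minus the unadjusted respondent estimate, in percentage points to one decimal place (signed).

-2.0 percentage points

Naive respondent-only estimate (weights = respondent counts):
  (90/480)×68.8 + (210/480)×43.4 + (180/480)×41 = 47.2625%
Post-stratifying to population shares instead:
  0.09×68.8 + 0.75×43.4 + 0.16×41 = 45.302%
Difference = 45.302 − 47.2625 = -1.9605 pp.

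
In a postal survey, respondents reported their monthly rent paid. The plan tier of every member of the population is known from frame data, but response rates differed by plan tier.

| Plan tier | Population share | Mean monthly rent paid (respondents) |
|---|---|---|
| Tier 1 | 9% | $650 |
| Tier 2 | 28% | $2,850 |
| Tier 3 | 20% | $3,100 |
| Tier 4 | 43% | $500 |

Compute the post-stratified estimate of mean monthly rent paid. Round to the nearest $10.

Post-stratification weights by population share, not respondent share:
  Tier 1: 0.09 × 650 = 58.5
  Tier 2: 0.28 × 2850 = 798
  Tier 3: 0.2 × 3100 = 620
  Tier 4: 0.43 × 500 = 215
Post-stratified estimate = 1691.5 → $1,690.

$1,690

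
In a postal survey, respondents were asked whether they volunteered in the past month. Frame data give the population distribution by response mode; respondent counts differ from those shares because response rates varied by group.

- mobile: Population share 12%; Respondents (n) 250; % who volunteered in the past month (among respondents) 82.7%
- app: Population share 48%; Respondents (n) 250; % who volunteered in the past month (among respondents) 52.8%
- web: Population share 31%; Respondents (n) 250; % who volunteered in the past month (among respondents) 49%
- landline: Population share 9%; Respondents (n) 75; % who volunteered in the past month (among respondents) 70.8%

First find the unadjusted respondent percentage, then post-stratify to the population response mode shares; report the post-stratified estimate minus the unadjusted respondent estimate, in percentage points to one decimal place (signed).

Naive respondent-only estimate (weights = respondent counts):
  (250/825)×82.7 + (250/825)×52.8 + (250/825)×49 + (75/825)×70.8 = 62.3455%
Post-stratified estimate weights by population shares:
  0.12×82.7 + 0.48×52.8 + 0.31×49 + 0.09×70.8 = 56.83%
Difference = 56.83 − 62.3455 = -5.5155 pp.

-5.5 percentage points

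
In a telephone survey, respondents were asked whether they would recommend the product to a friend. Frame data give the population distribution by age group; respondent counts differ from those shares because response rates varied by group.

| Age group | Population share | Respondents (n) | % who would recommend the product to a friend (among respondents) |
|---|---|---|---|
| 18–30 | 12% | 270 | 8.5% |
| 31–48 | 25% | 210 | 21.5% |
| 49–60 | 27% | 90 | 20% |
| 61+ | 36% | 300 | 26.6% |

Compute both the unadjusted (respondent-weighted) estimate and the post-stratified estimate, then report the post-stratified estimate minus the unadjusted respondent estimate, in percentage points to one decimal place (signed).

+2.3 percentage points

Without adjustment, the pooled respondent share is:
  (270/870)×8.5 + (210/870)×21.5 + (90/870)×20 + (300/870)×26.6 = 19.069%
Post-stratified estimate weights by population shares:
  0.12×8.5 + 0.25×21.5 + 0.27×20 + 0.36×26.6 = 21.371%
Difference = 21.371 − 19.069 = 2.302 pp.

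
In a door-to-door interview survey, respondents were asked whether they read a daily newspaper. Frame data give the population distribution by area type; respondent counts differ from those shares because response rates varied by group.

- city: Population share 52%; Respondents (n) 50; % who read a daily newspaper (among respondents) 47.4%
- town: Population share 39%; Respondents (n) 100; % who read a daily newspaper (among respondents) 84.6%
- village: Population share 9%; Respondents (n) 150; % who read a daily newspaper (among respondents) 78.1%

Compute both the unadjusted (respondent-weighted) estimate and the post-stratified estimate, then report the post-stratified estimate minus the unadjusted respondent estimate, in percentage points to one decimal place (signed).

Without adjustment, the pooled respondent share is:
  (50/300)×47.4 + (100/300)×84.6 + (150/300)×78.1 = 75.15%
Post-stratifying to population shares instead:
  0.52×47.4 + 0.39×84.6 + 0.09×78.1 = 64.671%
Difference = 64.671 − 75.15 = -10.479 pp.

-10.5 percentage points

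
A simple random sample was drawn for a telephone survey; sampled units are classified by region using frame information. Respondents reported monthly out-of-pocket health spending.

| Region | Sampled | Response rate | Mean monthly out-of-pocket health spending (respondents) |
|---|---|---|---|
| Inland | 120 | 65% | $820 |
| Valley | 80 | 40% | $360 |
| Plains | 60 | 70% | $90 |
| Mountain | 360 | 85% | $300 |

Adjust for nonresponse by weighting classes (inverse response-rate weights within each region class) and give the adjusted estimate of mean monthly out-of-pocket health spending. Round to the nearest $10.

$390

Weighting each respondent by the inverse class response rate inflates each class back to its sampled size, so the class weight is n_sampled:
  Inland: 120 × 820 = 98,400
  Valley: 80 × 360 = 28,800
  Plains: 60 × 90 = 5400
  Mountain: 360 × 300 = 108,000
Adjusted estimate = 240,600 / 620 = 388.065 → $390.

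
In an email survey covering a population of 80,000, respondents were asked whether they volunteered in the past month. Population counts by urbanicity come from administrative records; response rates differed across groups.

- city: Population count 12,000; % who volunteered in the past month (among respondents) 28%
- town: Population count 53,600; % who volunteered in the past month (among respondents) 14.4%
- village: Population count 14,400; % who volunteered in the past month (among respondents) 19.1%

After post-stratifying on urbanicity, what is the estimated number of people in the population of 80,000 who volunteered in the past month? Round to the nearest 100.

13,800

Apply each group's respondent rate to its population count:
  city: 12,000 × 28% = 3360
  town: 53,600 × 14.4% = 7718.4
  village: 14,400 × 19.1% = 2750.4
Estimated total = 13828.8 → 13,800.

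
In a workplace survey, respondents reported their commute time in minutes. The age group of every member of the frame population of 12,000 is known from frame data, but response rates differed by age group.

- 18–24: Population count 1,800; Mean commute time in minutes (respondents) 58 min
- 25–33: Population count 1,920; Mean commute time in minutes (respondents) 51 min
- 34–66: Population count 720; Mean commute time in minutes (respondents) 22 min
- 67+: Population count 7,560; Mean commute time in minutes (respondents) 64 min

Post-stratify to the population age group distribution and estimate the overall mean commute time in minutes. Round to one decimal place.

58.5

Each cell contributes population-share × respondent value:
  18–24: (1,800/12,000) × 58 = 8.7
  25–33: (1,920/12,000) × 51 = 8.16
  34–66: (720/12,000) × 22 = 1.32
  67+: (7,560/12,000) × 64 = 40.32
Post-stratified estimate = 58.5 → 58.5.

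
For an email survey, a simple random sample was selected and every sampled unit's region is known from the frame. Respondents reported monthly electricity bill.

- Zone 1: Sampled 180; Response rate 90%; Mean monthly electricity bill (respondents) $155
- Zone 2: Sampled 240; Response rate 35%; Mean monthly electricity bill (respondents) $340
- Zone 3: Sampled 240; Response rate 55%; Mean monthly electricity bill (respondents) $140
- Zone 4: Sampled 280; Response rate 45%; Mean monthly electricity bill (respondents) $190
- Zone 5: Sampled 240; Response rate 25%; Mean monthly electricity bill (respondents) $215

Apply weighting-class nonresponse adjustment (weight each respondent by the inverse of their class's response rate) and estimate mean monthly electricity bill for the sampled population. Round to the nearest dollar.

$210

Weighting each respondent by the inverse class response rate inflates each class back to its sampled size, so the class weight is n_sampled:
  Zone 1: 180 × 155 = 27,900
  Zone 2: 240 × 340 = 81,600
  Zone 3: 240 × 140 = 33,600
  Zone 4: 280 × 190 = 53,200
  Zone 5: 240 × 215 = 51,600
Adjusted estimate = 247,900 / 1,180 = 210.085 → $210.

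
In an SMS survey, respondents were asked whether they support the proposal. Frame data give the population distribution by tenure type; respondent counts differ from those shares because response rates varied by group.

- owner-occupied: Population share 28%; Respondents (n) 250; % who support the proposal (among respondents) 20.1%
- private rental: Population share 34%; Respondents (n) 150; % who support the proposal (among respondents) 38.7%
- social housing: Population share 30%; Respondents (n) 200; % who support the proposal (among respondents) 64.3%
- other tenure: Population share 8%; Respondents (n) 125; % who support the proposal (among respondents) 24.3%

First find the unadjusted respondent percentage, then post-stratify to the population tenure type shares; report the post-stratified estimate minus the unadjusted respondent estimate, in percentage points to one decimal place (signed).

Unadjusted (pooled respondent) estimate weights by respondent counts:
  (250/725)×20.1 + (150/725)×38.7 + (200/725)×64.3 + (125/725)×24.3 = 36.8655%
Post-stratified estimate weights by population shares:
  0.28×20.1 + 0.34×38.7 + 0.3×64.3 + 0.08×24.3 = 40.02%
Difference = 40.02 − 36.8655 = 3.1545 pp.

+3.2 percentage points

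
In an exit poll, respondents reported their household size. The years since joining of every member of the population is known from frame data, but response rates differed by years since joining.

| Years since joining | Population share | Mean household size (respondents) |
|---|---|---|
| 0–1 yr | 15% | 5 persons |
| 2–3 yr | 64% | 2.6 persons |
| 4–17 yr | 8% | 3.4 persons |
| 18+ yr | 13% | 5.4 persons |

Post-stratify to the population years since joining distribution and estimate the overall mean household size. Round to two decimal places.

3.39

Weight each group's respondent value by its population share:
  0–1 yr: 0.15 × 5 = 0.75
  2–3 yr: 0.64 × 2.6 = 1.664
  4–17 yr: 0.08 × 3.4 = 0.272
  18+ yr: 0.13 × 5.4 = 0.702
Post-stratified estimate = 3.388 → 3.39.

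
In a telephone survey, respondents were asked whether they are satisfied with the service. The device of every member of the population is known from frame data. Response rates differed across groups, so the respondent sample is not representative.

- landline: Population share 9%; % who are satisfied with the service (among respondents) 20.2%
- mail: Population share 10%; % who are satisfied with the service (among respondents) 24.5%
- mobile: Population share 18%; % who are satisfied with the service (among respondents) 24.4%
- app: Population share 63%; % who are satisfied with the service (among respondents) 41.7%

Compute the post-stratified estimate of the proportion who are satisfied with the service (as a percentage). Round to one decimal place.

Post-stratification weights by population share, not respondent share:
  landline: 0.09 × 20.2 = 1.818
  mail: 0.1 × 24.5 = 2.45
  mobile: 0.18 × 24.4 = 4.392
  app: 0.63 × 41.7 = 26.271
Post-stratified estimate = 34.931 → 34.9%.

34.9%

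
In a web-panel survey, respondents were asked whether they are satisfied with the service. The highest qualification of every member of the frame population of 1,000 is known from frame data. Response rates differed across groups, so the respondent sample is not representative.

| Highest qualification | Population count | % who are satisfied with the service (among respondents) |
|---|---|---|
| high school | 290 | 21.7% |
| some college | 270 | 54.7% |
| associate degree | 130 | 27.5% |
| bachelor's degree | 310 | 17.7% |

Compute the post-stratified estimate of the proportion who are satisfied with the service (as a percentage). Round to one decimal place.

Each cell contributes population-share × respondent value:
  high school: (290/1,000) × 21.7 = 6.293
  some college: (270/1,000) × 54.7 = 14.769
  associate degree: (130/1,000) × 27.5 = 3.575
  bachelor's degree: (310/1,000) × 17.7 = 5.487
Post-stratified estimate = 30.124 → 30.1%.

30.1%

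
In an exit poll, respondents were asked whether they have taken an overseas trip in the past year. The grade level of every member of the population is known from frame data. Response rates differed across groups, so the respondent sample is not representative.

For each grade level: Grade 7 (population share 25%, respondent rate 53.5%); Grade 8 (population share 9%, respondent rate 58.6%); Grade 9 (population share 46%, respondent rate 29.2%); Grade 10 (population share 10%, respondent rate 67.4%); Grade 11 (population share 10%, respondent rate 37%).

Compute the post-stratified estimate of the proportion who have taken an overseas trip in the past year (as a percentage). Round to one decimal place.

42.5%

Reweight to the known grade level distribution:
  Grade 7: 0.25 × 53.5 = 13.375
  Grade 8: 0.09 × 58.6 = 5.274
  Grade 9: 0.46 × 29.2 = 13.432
  Grade 10: 0.1 × 67.4 = 6.74
  Grade 11: 0.1 × 37 = 3.7
Post-stratified estimate = 42.521 → 42.5%.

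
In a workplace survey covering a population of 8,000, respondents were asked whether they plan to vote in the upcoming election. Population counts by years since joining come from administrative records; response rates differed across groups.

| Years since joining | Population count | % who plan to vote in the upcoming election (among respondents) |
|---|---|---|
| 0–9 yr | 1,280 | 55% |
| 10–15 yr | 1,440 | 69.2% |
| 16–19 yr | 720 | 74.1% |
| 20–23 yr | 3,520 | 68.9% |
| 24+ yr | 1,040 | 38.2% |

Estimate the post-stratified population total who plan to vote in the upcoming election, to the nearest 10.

Estimated count per cell = population count × respondent percentage:
  0–9 yr: 1,280 × 55% = 704
  10–15 yr: 1,440 × 69.2% = 996.48
  16–19 yr: 720 × 74.1% = 533.52
  20–23 yr: 3,520 × 68.9% = 2425.28
  24+ yr: 1,040 × 38.2% = 397.28
Estimated total = 5056.56 → 5,060.

5,060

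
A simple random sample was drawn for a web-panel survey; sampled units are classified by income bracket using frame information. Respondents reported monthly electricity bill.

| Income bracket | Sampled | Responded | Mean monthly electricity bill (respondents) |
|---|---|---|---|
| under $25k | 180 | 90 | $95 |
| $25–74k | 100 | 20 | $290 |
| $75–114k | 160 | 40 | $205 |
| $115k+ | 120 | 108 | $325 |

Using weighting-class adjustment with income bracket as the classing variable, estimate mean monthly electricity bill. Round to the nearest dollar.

$211

Class response rates: under $25k 90/180 = 50%, $25–74k 20/100 = 20%, $75–114k 40/160 = 25%, $115k+ 108/120 = 90%.
Weighting each respondent by the inverse class response rate inflates each class back to its sampled size, so the class weight is n_sampled:
  under $25k: 180 × 95 = 17,100
  $25–74k: 100 × 290 = 29,000
  $75–114k: 160 × 205 = 32,800
  $115k+: 120 × 325 = 39,000
Adjusted estimate = 117,900 / 560 = 210.536 → $211.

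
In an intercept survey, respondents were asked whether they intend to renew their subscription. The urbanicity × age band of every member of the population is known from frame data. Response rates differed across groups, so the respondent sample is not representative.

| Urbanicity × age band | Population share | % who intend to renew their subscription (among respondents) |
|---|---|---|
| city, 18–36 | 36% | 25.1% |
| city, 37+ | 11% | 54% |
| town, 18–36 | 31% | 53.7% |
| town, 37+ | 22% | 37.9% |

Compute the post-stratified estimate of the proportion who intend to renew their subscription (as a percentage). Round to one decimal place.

40.0%

Weight each group's respondent value by its population share:
  city, 18–36: 0.36 × 25.1 = 9.036
  city, 37+: 0.11 × 54 = 5.94
  town, 18–36: 0.31 × 53.7 = 16.647
  town, 37+: 0.22 × 37.9 = 8.338
Post-stratified estimate = 39.961 → 40.0%.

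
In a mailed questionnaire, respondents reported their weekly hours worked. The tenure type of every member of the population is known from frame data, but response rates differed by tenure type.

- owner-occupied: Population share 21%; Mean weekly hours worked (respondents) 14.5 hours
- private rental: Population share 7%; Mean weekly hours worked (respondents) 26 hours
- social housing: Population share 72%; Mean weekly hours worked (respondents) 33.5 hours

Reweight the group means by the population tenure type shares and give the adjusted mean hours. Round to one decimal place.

Weight each group's respondent value by its population share:
  owner-occupied: 0.21 × 14.5 = 3.045
  private rental: 0.07 × 26 = 1.82
  social housing: 0.72 × 33.5 = 24.12
Post-stratified estimate = 28.985 → 29.0.

29.0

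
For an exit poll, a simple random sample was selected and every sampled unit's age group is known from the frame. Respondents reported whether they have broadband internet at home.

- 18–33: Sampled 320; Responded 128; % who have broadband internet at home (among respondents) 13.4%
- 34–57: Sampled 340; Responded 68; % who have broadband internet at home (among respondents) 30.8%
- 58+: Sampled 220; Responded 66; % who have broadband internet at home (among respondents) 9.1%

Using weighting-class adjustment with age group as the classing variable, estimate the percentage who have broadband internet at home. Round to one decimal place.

Class response rates: 18–33 128/320 = 40%, 34–57 68/340 = 20%, 58+ 66/220 = 30%.
Weighting each respondent by the inverse class response rate inflates each class back to its sampled size, so the class weight is n_sampled:
  18–33: 320 × 13.4 = 4288
  34–57: 340 × 30.8 = 10,472
  58+: 220 × 9.1 = 2002
Adjusted estimate = 16,762 / 880 = 19.0477 → 19.0%.

19.0%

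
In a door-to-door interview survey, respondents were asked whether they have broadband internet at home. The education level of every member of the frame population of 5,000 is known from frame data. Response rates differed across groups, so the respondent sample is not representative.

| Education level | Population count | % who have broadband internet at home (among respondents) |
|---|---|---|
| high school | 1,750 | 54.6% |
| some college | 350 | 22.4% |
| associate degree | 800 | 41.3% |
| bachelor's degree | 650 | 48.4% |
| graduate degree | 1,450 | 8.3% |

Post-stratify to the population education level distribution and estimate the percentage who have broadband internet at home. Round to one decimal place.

Each cell contributes population-share × respondent value:
  high school: (1,750/5,000) × 54.6 = 19.11
  some college: (350/5,000) × 22.4 = 1.568
  associate degree: (800/5,000) × 41.3 = 6.608
  bachelor's degree: (650/5,000) × 48.4 = 6.292
  graduate degree: (1,450/5,000) × 8.3 = 2.407
Post-stratified estimate = 35.985 → 36.0%.

36.0%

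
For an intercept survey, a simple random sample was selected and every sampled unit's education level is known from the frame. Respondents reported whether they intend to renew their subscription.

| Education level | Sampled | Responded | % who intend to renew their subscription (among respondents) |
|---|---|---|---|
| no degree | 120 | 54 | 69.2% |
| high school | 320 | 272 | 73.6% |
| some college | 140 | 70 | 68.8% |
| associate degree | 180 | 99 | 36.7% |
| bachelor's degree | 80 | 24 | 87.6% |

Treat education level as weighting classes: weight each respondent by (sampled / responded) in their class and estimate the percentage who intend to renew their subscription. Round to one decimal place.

Response rates by class: no degree 54/120 = 45%, high school 272/320 = 85%, some college 70/140 = 50%, associate degree 99/180 = 55%, bachelor's degree 24/80 = 30%.
Inverse-response-rate weighting restores each class to its sampled count, so class totals weight by n_sampled:
  no degree: 120 × 69.2 = 8304
  high school: 320 × 73.6 = 23,552
  some college: 140 × 68.8 = 9632
  associate degree: 180 × 36.7 = 6606
  bachelor's degree: 80 × 87.6 = 7008
Adjusted estimate = 55,102 / 840 = 65.5976 → 65.6%.

65.6%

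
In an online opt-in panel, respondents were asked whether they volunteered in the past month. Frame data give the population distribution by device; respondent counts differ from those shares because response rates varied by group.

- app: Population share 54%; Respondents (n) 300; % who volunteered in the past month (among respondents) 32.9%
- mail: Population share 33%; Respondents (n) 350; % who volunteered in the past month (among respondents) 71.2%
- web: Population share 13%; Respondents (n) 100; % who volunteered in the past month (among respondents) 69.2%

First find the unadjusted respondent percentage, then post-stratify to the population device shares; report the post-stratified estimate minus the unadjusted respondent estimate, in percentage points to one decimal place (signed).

-5.4 percentage points

Unadjusted (pooled respondent) estimate weights by respondent counts:
  (300/750)×32.9 + (350/750)×71.2 + (100/750)×69.2 = 55.6133%
Post-stratifying to population shares instead:
  0.54×32.9 + 0.33×71.2 + 0.13×69.2 = 50.258%
Difference = 50.258 − 55.6133 = -5.3553 pp.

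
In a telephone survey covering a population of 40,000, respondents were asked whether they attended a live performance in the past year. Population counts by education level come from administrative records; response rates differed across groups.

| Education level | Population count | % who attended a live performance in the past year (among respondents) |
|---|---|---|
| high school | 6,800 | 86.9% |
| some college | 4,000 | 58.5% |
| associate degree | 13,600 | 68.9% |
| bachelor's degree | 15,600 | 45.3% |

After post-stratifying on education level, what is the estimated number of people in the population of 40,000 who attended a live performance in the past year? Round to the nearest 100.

Apply each group's respondent rate to its population count:
  high school: 6,800 × 86.9% = 5909.2
  some college: 4,000 × 58.5% = 2340
  associate degree: 13,600 × 68.9% = 9370.4
  bachelor's degree: 15,600 × 45.3% = 7066.8
Estimated total = 24686.4 → 24,700.

24,700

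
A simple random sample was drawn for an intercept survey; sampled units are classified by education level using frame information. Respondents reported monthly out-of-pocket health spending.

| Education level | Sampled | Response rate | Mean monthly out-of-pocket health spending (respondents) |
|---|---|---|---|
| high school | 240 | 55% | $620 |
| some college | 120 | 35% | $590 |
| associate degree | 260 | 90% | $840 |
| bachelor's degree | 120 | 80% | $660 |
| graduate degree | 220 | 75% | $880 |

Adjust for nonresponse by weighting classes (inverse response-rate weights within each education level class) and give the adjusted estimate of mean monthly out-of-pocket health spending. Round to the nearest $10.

With weight = n_sampled/n_responded per class, the weighted class total is n_sampled:
  high school: 240 × 620 = 148,800
  some college: 120 × 590 = 70,800
  associate degree: 260 × 840 = 218,400
  bachelor's degree: 120 × 660 = 79,200
  graduate degree: 220 × 880 = 193,600
Adjusted estimate = 710,800 / 960 = 740.417 → $740.

$740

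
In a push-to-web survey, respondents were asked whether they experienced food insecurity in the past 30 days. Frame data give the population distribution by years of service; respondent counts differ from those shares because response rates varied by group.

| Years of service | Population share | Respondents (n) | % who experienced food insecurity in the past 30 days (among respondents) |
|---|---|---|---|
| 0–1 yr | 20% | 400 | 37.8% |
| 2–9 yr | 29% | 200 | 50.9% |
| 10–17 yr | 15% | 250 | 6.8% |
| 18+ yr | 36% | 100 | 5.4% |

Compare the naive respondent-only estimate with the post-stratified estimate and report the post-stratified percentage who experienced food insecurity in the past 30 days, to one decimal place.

25.3%

Naive respondent-only estimate (weights = respondent counts):
  (400/950)×37.8 + (200/950)×50.9 + (250/950)×6.8 + (100/950)×5.4 = 28.9895%
Post-stratified estimate weights by population shares:
  0.2×37.8 + 0.29×50.9 + 0.15×6.8 + 0.36×5.4 = 25.285%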